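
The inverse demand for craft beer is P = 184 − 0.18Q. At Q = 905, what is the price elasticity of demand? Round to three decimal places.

-0.130

At Q = 905, P = 184 − 0.18(905) = 21.10.
dP/dQ = −0.18, so dQ/dP = 1/(−0.18) = -5.556.
ε = (dQ/dP)(P/Q) = (-5.556)(21.10/905).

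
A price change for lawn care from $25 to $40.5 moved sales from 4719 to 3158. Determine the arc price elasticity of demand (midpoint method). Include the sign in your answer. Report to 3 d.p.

-0.837

ΔQ = 3158 − 4719 = -1561; ΔP = 40.5 − 25 = 15.5.
Midpoints: P̄ = 32.75, Q̄ = 3938.5.
ε = (ΔQ/ΔP)(P̄/Q̄) = (-1561/15.5)(32.75/3938.5).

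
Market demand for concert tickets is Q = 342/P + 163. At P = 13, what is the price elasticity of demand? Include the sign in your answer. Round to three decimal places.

-0.139

At P = 13, Q = 189.308.
dQ/dP = −342/P² = -2.024.
ε = (dQ/dP)(P/Q) = (-2.024)(13/189.308).
|ε| < 1, so demand is inelastic at this price.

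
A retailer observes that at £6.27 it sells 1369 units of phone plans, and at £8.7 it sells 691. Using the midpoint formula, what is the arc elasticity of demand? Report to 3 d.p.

ΔQ = 691 − 1369 = -678; ΔP = 8.7 − 6.27 = 2.43.
Midpoints: P̄ = 7.48, Q̄ = 1030.0.
ε = (ΔQ/ΔP)(P̄/Q̄) = (-678/2.43)(7.48/1030.0).

-2.028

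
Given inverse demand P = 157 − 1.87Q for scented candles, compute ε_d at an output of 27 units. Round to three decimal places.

-2.110

At Q = 27, P = 157 − 1.87(27) = 106.51.
dP/dQ = −1.87, so dQ/dP = 1/(−1.87) = -0.535.
ε = (dQ/dP)(P/Q) = (-0.535)(106.51/27).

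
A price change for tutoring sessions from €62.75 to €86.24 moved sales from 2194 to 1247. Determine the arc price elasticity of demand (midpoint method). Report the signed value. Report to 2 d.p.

-1.75

ΔQ = 1247 − 2194 = -947; ΔP = 86.24 − 62.75 = 23.49.
Midpoints: P̄ = 74.50, Q̄ = 1720.5.
ε = (ΔQ/ΔP)(P̄/Q̄) = (-947/23.49)(74.50/1720.5).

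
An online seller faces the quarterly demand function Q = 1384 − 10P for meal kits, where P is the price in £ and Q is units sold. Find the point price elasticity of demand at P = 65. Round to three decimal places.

-0.886

At P = 65, Q = 734.
dQ/dP = −10.
ε = (dQ/dP)(P/Q) = (-10)(65/734).
|ε| < 1, so demand is inelastic at this price.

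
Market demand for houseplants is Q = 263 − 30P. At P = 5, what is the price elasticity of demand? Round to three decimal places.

At P = 5, Q = 113.
dQ/dP = −30.
ε = (dQ/dP)(P/Q) = (-30)(5/113).

-1.327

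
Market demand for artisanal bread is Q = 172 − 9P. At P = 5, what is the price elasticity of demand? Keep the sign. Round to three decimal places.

-0.354

At P = 5, Q = 127.
dQ/dP = −9.
ε = (dQ/dP)(P/Q) = (-9)(5/127).
|ε| < 1, so demand is inelastic at this price.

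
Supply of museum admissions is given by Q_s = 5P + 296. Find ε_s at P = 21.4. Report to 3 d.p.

At P = 21.4, Q_s = 403.
dQ_s/dP = 5.
ε_s = (dQ_s/dP)(P/Q_s) = (5)(21.4/403).

0.266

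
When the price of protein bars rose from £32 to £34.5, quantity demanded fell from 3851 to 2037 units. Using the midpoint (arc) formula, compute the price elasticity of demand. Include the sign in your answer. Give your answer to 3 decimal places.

ΔQ = 2037 − 3851 = -1814; ΔP = 34.5 − 32 = 2.5.
Midpoints: P̄ = 33.25, Q̄ = 2944.0.
ε = (ΔQ/ΔP)(P̄/Q̄) = (-1814/2.5)(33.25/2944.0).

-8.195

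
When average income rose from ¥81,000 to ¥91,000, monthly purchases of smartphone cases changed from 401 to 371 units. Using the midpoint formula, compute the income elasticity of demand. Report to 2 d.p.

-0.67

ΔQ = -30, ΔI = 10000. Midpoints: Ī = 86,000, Q̄ = 386.0.
ε_I = (ΔQ/ΔI)(Ī/Q̄) = (-30/10000)(86000/386.0).
ε_I < 0, so the good is inferior.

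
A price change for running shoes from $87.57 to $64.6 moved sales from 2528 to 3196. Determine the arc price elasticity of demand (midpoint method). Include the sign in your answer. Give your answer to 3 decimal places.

-0.773

ΔQ = 3196 − 2528 = 668; ΔP = 64.6 − 87.57 = -22.97.
Midpoints: P̄ = 76.08, Q̄ = 2862.0.
ε = (ΔQ/ΔP)(P̄/Q̄) = (668/-22.97)(76.08/2862.0).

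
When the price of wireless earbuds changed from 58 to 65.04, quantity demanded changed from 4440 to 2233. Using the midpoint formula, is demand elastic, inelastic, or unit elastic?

elastic

Arc ε ≈ -5.780.
|ε| = 5.78 > 1.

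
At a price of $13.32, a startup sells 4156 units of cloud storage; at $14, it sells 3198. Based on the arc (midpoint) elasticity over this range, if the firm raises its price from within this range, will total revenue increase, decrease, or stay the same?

Arc ε = (-958/0.68)(13.66/3677.0) ≈ -5.234.
|ε| = 5.23 > 1, so demand is elastic. A price rise therefore reduces total revenue.

decrease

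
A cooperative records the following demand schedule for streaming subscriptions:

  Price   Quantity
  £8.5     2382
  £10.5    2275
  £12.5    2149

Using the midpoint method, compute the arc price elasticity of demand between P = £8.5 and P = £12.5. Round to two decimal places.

At P = 8.5, Q = 2382; at P = 12.5, Q = 2149.
ΔQ = -233, ΔP = 4.0. Midpoints: P̄ = 10.50, Q̄ = 2265.5.
ε = (ΔQ/ΔP)(P̄/Q̄) = (-233/4.0)(10.50/2265.5).

-0.27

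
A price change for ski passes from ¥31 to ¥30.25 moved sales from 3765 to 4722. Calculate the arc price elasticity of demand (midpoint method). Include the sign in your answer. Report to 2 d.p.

ΔQ = 4722 − 3765 = 957; ΔP = 30.25 − 31 = -0.75.
Midpoints: P̄ = 30.62, Q̄ = 4243.5.
ε = (ΔQ/ΔP)(P̄/Q̄) = (957/-0.75)(30.62/4243.5).

-9.21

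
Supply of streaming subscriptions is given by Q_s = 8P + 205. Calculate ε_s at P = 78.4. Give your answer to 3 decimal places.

0.754

At P = 78.4, Q_s = 832.20.
dQ_s/dP = 8.
ε_s = (dQ_s/dP)(P/Q_s) = (8)(78.4/832.20).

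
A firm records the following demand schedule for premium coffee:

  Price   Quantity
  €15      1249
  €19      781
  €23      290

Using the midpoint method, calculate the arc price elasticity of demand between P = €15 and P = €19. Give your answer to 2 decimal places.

At P = 15, Q = 1249; at P = 19, Q = 781.
ΔQ = -468, ΔP = 4. Midpoints: P̄ = 17.00, Q̄ = 1015.0.
ε = (ΔQ/ΔP)(P̄/Q̄) = (-468/4)(17.00/1015.0).

-1.96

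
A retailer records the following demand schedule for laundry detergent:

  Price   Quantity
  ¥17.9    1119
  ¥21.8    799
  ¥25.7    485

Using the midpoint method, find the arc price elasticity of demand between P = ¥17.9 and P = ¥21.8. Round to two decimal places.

At P = 17.9, Q = 1119; at P = 21.8, Q = 799.
ΔQ = -320, ΔP = 3.9. Midpoints: P̄ = 19.85, Q̄ = 959.0.
ε = (ΔQ/ΔP)(P̄/Q̄) = (-320/3.9)(19.85/959.0).

-1.70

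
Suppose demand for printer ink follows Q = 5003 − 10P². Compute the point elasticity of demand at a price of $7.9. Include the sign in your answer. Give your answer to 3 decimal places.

At P = 7.9, Q = 4378.900.
dQ/dP = −20P = -158.
ε = (dQ/dP)(P/Q) = (-158)(7.9/4378.900).
|ε| < 1, so demand is inelastic at this price.

-0.285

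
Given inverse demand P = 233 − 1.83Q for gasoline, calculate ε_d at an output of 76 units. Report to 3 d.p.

-0.675

At Q = 76, P = 233 − 1.83(76) = 93.92.
dP/dQ = −1.83, so dQ/dP = 1/(−1.83) = -0.546.
ε = (dQ/dP)(P/Q) = (-0.546)(93.92/76).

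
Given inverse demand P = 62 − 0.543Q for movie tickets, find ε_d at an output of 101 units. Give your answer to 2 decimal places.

-0.13

At Q = 101, P = 62 − 0.543(101) = 7.16.
dP/dQ = −0.543, so dQ/dP = 1/(−0.543) = -1.842.
ε = (dQ/dP)(P/Q) = (-1.842)(7.16/101).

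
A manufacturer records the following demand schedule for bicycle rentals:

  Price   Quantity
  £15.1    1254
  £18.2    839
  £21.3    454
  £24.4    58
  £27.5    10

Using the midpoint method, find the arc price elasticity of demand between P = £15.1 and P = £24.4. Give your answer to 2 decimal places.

-3.87

At P = 15.1, Q = 1254; at P = 24.4, Q = 58.
ΔQ = -1196, ΔP = 9.3. Midpoints: P̄ = 19.75, Q̄ = 656.0.
ε = (ΔQ/ΔP)(P̄/Q̄) = (-1196/9.3)(19.75/656.0).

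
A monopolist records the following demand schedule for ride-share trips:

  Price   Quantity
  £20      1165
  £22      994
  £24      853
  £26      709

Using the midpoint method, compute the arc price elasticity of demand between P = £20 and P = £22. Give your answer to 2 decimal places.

-1.66

At P = 20, Q = 1165; at P = 22, Q = 994.
ΔQ = -171, ΔP = 2. Midpoints: P̄ = 21.00, Q̄ = 1079.5.
ε = (ΔQ/ΔP)(P̄/Q̄) = (-171/2)(21.00/1079.5).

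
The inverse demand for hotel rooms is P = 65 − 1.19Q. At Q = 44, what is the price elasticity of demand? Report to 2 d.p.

At Q = 44, P = 65 − 1.19(44) = 12.64.
dP/dQ = −1.19, so dQ/dP = 1/(−1.19) = -0.840.
ε = (dQ/dP)(P/Q) = (-0.840)(12.64/44).

-0.24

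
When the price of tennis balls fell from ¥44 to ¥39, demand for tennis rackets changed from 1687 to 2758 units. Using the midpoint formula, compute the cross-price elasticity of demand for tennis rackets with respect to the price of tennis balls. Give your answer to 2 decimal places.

-4.00

ΔQ_x = 2758 − 1687 = 1071; ΔP_y = 39 − 44 = -5.
Midpoints: P̄_y = 41.50, Q̄_x = 2222.5.
ε_xy = (ΔQ_x/ΔP_y)(P̄_y/Q̄_x) = (1071/-5)(41.50/2222.5).
ε_xy < 0, so the goods are complements.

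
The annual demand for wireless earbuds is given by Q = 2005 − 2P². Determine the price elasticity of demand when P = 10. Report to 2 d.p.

At P = 10, Q = 1805.
dQ/dP = −4P = -40.
ε = (dQ/dP)(P/Q) = (-40)(10/1805).

-0.22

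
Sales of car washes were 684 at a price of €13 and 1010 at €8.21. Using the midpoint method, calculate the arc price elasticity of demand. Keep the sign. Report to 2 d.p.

-0.85

ΔQ = 1010 − 684 = 326; ΔP = 8.21 − 13 = -4.79.
Midpoints: P̄ = 10.61, Q̄ = 847.0.
ε = (ΔQ/ΔP)(P̄/Q̄) = (326/-4.79)(10.61/847.0).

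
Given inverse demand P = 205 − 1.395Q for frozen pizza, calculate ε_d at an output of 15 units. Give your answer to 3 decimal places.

At Q = 15, P = 205 − 1.395(15) = 184.07.
dP/dQ = −1.395, so dQ/dP = 1/(−1.395) = -0.717.
ε = (dQ/dP)(P/Q) = (-0.717)(184.07/15).

-8.797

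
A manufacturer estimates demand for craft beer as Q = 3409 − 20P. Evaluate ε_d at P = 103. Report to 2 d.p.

-1.53

At P = 103, Q = 1349.
dQ/dP = −20.
ε = (dQ/dP)(P/Q) = (-20)(103/1349).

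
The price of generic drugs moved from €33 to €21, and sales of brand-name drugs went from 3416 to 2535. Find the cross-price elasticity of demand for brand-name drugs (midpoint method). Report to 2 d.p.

ΔQ_x = 2535 − 3416 = -881; ΔP_y = 21 − 33 = -12.
Midpoints: P̄_y = 27.00, Q̄_x = 2975.5.
ε_xy = (ΔQ_x/ΔP_y)(P̄_y/Q̄_x) = (-881/-12)(27.00/2975.5).

0.67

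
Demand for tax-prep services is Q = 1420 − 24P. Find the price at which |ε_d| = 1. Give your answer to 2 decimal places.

For linear demand Q = a − bP, ε = −bP/(a − bP). |ε| = 1 when bP = a − bP, i.e. P = a/(2b).
P = 1420/(2·24) = 1420/48 = 29.5833.

29.58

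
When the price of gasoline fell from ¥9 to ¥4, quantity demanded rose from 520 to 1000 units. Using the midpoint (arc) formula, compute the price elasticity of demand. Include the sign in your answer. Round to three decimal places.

ΔQ = 1000 − 520 = 480; ΔP = 4 − 9 = -5.
Midpoints: P̄ = 6.50, Q̄ = 760.0.
ε = (ΔQ/ΔP)(P̄/Q̄) = (480/-5)(6.50/760.0).

-0.821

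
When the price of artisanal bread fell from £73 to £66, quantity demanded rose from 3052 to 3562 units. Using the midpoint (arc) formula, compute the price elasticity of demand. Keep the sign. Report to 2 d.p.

-1.53

ΔQ = 3562 − 3052 = 510; ΔP = 66 − 73 = -7.
Midpoints: P̄ = 69.50, Q̄ = 3307.0.
ε = (ΔQ/ΔP)(P̄/Q̄) = (510/-7)(69.50/3307.0).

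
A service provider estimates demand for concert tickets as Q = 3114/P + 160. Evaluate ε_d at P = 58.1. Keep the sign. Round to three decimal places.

At P = 58.1, Q = 213.597.
dQ/dP = −3114/P² = -0.922.
ε = (dQ/dP)(P/Q) = (-0.922)(58.1/213.597).

-0.251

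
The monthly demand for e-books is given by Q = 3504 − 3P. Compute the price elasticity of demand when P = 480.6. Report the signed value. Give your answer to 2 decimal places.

-0.70

At P = 480.6, Q = 2062.200.
dQ/dP = −3.
ε = (dQ/dP)(P/Q) = (-3)(480.6/2062.200).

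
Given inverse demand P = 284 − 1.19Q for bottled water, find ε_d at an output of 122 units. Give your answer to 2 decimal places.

-0.96

At Q = 122, P = 284 − 1.19(122) = 138.82.
dP/dQ = −1.19, so dQ/dP = 1/(−1.19) = -0.840.
ε = (dQ/dP)(P/Q) = (-0.840)(138.82/122).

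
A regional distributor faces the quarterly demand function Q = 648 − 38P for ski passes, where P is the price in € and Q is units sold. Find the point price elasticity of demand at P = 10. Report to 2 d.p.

At P = 10, Q = 268.
dQ/dP = −38.
ε = (dQ/dP)(P/Q) = (-38)(10/268).
|ε| > 1, so demand is elastic at this price.

-1.42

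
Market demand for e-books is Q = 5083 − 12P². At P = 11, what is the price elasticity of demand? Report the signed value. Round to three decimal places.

At P = 11, Q = 3631.
dQ/dP = −24P = -264.
ε = (dQ/dP)(P/Q) = (-264)(11/3631).
|ε| < 1, so demand is inelastic at this price.

-0.800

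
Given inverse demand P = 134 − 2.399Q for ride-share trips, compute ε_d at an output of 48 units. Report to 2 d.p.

At Q = 48, P = 134 − 2.399(48) = 18.85.
dP/dQ = −2.399, so dQ/dP = 1/(−2.399) = -0.417.
ε = (dQ/dP)(P/Q) = (-0.417)(18.85/48).

-0.16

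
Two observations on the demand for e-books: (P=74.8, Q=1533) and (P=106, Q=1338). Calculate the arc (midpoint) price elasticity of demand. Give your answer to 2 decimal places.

ΔQ = 1338 − 1533 = -195; ΔP = 106 − 74.8 = 31.2.
Midpoints: P̄ = 90.40, Q̄ = 1435.5.
ε = (ΔQ/ΔP)(P̄/Q̄) = (-195/31.2)(90.40/1435.5).

-0.39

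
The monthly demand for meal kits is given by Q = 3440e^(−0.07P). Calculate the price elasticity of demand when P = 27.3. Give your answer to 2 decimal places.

At P = 27.3, Q = 508.887.
dQ/dP = −0.07·3440e^(−0.07P) = −0.07Q = -35.622.
ε = (dQ/dP)(P/Q) = (-35.622)(27.3/508.887).
|ε| > 1, so demand is elastic at this price.

-1.91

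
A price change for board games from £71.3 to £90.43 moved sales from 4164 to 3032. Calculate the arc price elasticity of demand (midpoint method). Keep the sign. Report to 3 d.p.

ΔQ = 3032 − 4164 = -1132; ΔP = 90.43 − 71.3 = 19.13.
Midpoints: P̄ = 80.87, Q̄ = 3598.0.
ε = (ΔQ/ΔP)(P̄/Q̄) = (-1132/19.13)(80.87/3598.0).

-1.330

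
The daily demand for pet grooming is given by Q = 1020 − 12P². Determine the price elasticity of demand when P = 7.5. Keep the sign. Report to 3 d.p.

-3.913

At P = 7.5, Q = 345.
dQ/dP = −24P = -180.
ε = (dQ/dP)(P/Q) = (-180)(7.5/345).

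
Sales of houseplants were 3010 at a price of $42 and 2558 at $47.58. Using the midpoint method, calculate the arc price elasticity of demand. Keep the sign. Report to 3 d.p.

-1.303

ΔQ = 2558 − 3010 = -452; ΔP = 47.58 − 42 = 5.58.
Midpoints: P̄ = 44.79, Q̄ = 2784.0.
ε = (ΔQ/ΔP)(P̄/Q̄) = (-452/5.58)(44.79/2784.0).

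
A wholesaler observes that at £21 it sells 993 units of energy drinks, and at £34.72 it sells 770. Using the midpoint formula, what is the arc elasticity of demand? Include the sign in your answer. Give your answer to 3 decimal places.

ΔQ = 770 − 993 = -223; ΔP = 34.72 − 21 = 13.72.
Midpoints: P̄ = 27.86, Q̄ = 881.5.
ε = (ΔQ/ΔP)(P̄/Q̄) = (-223/13.72)(27.86/881.5).

-0.514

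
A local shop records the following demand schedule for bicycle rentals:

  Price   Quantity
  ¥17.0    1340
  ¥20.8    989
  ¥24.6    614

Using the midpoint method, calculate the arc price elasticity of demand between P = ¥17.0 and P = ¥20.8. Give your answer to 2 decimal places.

At P = 17.0, Q = 1340; at P = 20.8, Q = 989.
ΔQ = -351, ΔP = 3.8. Midpoints: P̄ = 18.90, Q̄ = 1164.5.
ε = (ΔQ/ΔP)(P̄/Q̄) = (-351/3.8)(18.90/1164.5).

-1.50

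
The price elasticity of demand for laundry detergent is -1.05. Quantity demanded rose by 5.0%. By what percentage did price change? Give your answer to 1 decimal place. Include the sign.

-4.8%

%ΔP ≈ %ΔQ / ε = (5.0%)/(-1.05) = -4.76%.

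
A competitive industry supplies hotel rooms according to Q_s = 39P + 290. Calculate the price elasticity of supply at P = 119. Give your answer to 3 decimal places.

0.941

At P = 119, Q_s = 4931.
dQ_s/dP = 39.
ε_s = (dQ_s/dP)(P/Q_s) = (39)(119/4931).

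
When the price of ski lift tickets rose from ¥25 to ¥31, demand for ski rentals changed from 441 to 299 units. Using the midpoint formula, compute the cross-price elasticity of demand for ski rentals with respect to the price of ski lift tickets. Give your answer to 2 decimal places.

-1.79

ΔQ_x = 299 − 441 = -142; ΔP_y = 31 − 25 = 6.
Midpoints: P̄_y = 28.00, Q̄_x = 370.0.
ε_xy = (ΔQ_x/ΔP_y)(P̄_y/Q̄_x) = (-142/6)(28.00/370.0).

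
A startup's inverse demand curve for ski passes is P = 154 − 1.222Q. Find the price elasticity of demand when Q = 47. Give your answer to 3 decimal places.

At Q = 47, P = 154 − 1.222(47) = 96.57.
dP/dQ = −1.222, so dQ/dP = 1/(−1.222) = -0.818.
ε = (dQ/dP)(P/Q) = (-0.818)(96.57/47).

-1.681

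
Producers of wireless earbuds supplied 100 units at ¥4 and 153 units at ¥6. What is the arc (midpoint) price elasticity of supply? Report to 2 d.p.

ΔQ = 153 − 100 = 53; ΔP = 6 − 4 = 2.
Midpoints: P̄ = 5.00, Q̄ = 126.5.
ε_s = (ΔQ/ΔP)(P̄/Q̄) = (53/2)(5.00/126.5).

1.05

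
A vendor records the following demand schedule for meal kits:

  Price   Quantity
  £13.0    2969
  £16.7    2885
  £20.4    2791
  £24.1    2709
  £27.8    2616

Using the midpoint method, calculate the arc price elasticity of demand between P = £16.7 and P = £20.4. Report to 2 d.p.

-0.17

At P = 16.7, Q = 2885; at P = 20.4, Q = 2791.
ΔQ = -94, ΔP = 3.7. Midpoints: P̄ = 18.55, Q̄ = 2838.0.
ε = (ΔQ/ΔP)(P̄/Q̄) = (-94/3.7)(18.55/2838.0).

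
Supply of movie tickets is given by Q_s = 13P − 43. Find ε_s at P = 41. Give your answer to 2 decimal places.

1.09

At P = 41, Q_s = 490.
dQ_s/dP = 13.
ε_s = (dQ_s/dP)(P/Q_s) = (13)(41/490).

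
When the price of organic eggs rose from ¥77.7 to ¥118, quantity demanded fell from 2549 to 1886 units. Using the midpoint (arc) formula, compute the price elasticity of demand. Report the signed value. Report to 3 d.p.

-0.726

ΔQ = 1886 − 2549 = -663; ΔP = 118 − 77.7 = 40.3.
Midpoints: P̄ = 97.85, Q̄ = 2217.5.
ε = (ΔQ/ΔP)(P̄/Q̄) = (-663/40.3)(97.85/2217.5).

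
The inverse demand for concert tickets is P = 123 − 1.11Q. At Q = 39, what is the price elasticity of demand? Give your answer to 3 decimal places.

-1.841

At Q = 39, P = 123 − 1.11(39) = 79.71.
dP/dQ = −1.11, so dQ/dP = 1/(−1.11) = -0.901.
ε = (dQ/dP)(P/Q) = (-0.901)(79.71/39).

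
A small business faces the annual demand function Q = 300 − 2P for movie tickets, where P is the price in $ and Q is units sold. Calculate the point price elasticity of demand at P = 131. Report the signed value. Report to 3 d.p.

At P = 131, Q = 38.
dQ/dP = −2.
ε = (dQ/dP)(P/Q) = (-2)(131/38).
|ε| > 1, so demand is elastic at this price.

-6.895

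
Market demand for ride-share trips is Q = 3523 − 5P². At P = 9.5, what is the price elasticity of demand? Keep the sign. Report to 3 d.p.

-0.294

At P = 9.5, Q = 3071.750.
dQ/dP = −10P = -95.
ε = (dQ/dP)(P/Q) = (-95)(9.5/3071.750).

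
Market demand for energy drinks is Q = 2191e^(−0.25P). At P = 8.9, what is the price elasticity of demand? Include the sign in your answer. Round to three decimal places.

At P = 8.9, Q = 236.776.
dQ/dP = −0.25·2191e^(−0.25P) = −0.25Q = -59.194.
ε = (dQ/dP)(P/Q) = (-59.194)(8.9/236.776).

-2.225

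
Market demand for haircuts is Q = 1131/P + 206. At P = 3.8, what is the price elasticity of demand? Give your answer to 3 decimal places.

At P = 3.8, Q = 503.632.
dQ/dP = −1131/P² = -78.324.
ε = (dQ/dP)(P/Q) = (-78.324)(3.8/503.632).

-0.591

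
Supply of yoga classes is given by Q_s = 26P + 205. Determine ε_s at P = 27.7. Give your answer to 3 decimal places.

0.778

At P = 27.7, Q_s = 925.20.
dQ_s/dP = 26.
ε_s = (dQ_s/dP)(P/Q_s) = (26)(27.7/925.20).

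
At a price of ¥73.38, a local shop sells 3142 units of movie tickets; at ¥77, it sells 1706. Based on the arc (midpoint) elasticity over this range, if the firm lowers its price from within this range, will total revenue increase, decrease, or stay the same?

Arc ε = (-1436/3.62)(75.19/2424.0) ≈ -12.305.
|ε| = 12.30 > 1, so demand is elastic. A price cut therefore raises total revenue.

increase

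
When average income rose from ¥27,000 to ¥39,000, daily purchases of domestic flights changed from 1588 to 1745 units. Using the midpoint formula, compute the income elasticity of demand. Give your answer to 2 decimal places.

0.26

ΔQ = 157, ΔI = 12000. Midpoints: Ī = 33,000, Q̄ = 1666.5.
ε_I = (ΔQ/ΔI)(Ī/Q̄) = (157/12000)(33000/1666.5).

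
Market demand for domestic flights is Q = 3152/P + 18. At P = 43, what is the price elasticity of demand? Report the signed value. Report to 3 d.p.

At P = 43, Q = 91.302.
dQ/dP = −3152/P² = -1.705.
ε = (dQ/dP)(P/Q) = (-1.705)(43/91.302).

-0.803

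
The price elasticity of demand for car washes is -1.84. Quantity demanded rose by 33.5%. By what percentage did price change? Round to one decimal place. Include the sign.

-18.2%

%ΔP ≈ %ΔQ / ε = (33.5%)/(-1.84) = -18.21%.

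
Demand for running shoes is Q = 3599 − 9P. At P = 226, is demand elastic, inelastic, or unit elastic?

Q = 1565, dQ/dP = -9.
ε = (dQ/dP)(P/Q) ≈ -1.300.
|ε| = 1.30 > 1.

elastic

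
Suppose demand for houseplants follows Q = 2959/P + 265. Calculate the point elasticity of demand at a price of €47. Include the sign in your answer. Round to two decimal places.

At P = 47, Q = 327.957.
dQ/dP = −2959/P² = -1.340.
ε = (dQ/dP)(P/Q) = (-1.340)(47/327.957).

-0.19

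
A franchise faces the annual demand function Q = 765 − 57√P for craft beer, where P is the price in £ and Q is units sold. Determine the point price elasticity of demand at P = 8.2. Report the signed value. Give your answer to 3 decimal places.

-0.136

At P = 8.2, Q = 601.777.
dQ/dP = −57/(2√P) = -9.953.
ε = (dQ/dP)(P/Q) = (-9.953)(8.2/601.777).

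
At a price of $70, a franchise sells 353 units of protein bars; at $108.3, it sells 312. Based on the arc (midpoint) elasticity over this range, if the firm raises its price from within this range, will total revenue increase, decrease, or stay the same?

increase

Arc ε = (-41/38.3)(89.15/332.5) ≈ -0.287.
|ε| = 0.29 < 1, so demand is inelastic. A price rise therefore raises total revenue.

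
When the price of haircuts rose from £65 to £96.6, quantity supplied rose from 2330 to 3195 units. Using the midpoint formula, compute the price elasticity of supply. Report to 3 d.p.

0.801

ΔQ = 3195 − 2330 = 865; ΔP = 96.6 − 65 = 31.6.
Midpoints: P̄ = 80.80, Q̄ = 2762.5.
ε_s = (ΔQ/ΔP)(P̄/Q̄) = (865/31.6)(80.80/2762.5).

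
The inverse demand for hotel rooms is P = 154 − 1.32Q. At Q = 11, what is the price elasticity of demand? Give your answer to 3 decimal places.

-9.606

At Q = 11, P = 154 − 1.32(11) = 139.48.
dP/dQ = −1.32, so dQ/dP = 1/(−1.32) = -0.758.
ε = (dQ/dP)(P/Q) = (-0.758)(139.48/11).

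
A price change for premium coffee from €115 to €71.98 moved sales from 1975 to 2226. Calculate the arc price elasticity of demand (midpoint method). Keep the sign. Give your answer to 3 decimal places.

-0.260

ΔQ = 2226 − 1975 = 251; ΔP = 71.98 − 115 = -43.02.
Midpoints: P̄ = 93.49, Q̄ = 2100.5.
ε = (ΔQ/ΔP)(P̄/Q̄) = (251/-43.02)(93.49/2100.5).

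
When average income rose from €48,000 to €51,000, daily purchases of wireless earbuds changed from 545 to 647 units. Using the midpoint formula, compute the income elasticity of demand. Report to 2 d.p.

ΔQ = 102, ΔI = 3000. Midpoints: Ī = 49,500, Q̄ = 596.0.
ε_I = (ΔQ/ΔI)(Ī/Q̄) = (102/3000)(49500/596.0).

2.82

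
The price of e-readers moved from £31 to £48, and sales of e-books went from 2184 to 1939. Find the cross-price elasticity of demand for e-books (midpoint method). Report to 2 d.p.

-0.28

ΔQ_x = 1939 − 2184 = -245; ΔP_y = 48 − 31 = 17.
Midpoints: P̄_y = 39.50, Q̄_x = 2061.5.
ε_xy = (ΔQ_x/ΔP_y)(P̄_y/Q̄_x) = (-245/17)(39.50/2061.5).
ε_xy < 0, so the goods are complements.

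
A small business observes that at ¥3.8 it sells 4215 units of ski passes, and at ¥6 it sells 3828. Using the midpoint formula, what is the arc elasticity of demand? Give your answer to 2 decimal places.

ΔQ = 3828 − 4215 = -387; ΔP = 6 − 3.8 = 2.2.
Midpoints: P̄ = 4.90, Q̄ = 4021.5.
ε = (ΔQ/ΔP)(P̄/Q̄) = (-387/2.2)(4.90/4021.5).

-0.21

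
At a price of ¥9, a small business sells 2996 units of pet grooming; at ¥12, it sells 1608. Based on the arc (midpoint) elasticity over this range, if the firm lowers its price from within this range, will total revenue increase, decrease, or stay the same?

increase

Arc ε = (-1388/3)(10.50/2302.0) ≈ -2.110.
|ε| = 2.11 > 1, so demand is elastic. A price cut therefore raises total revenue.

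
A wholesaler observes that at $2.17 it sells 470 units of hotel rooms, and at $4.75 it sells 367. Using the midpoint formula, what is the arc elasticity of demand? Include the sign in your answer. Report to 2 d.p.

ΔQ = 367 − 470 = -103; ΔP = 4.75 − 2.17 = 2.58.
Midpoints: P̄ = 3.46, Q̄ = 418.5.
ε = (ΔQ/ΔP)(P̄/Q̄) = (-103/2.58)(3.46/418.5).

-0.33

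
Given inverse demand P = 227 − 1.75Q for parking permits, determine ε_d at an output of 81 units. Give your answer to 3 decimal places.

At Q = 81, P = 227 − 1.75(81) = 85.25.
dP/dQ = −1.75, so dQ/dP = 1/(−1.75) = -0.571.
ε = (dQ/dP)(P/Q) = (-0.571)(85.25/81).

-0.601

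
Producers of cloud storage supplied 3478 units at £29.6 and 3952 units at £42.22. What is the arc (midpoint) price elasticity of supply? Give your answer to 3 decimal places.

0.363

ΔQ = 3952 − 3478 = 474; ΔP = 42.22 − 29.6 = 12.62.
Midpoints: P̄ = 35.91, Q̄ = 3715.0.
ε_s = (ΔQ/ΔP)(P̄/Q̄) = (474/12.62)(35.91/3715.0).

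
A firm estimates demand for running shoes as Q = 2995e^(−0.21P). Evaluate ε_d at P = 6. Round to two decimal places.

At P = 6, Q = 849.544.
dQ/dP = −0.21·2995e^(−0.21P) = −0.21Q = -178.404.
ε = (dQ/dP)(P/Q) = (-178.404)(6/849.544).

-1.26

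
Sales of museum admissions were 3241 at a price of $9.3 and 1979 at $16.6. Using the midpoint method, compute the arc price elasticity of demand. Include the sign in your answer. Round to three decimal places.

ΔQ = 1979 − 3241 = -1262; ΔP = 16.6 − 9.3 = 7.3.
Midpoints: P̄ = 12.95, Q̄ = 2610.0.
ε = (ΔQ/ΔP)(P̄/Q̄) = (-1262/7.3)(12.95/2610.0).

-0.858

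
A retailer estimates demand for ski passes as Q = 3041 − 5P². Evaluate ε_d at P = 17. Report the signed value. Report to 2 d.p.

At P = 17, Q = 1596.
dQ/dP = −10P = -170.
ε = (dQ/dP)(P/Q) = (-170)(17/1596).

-1.81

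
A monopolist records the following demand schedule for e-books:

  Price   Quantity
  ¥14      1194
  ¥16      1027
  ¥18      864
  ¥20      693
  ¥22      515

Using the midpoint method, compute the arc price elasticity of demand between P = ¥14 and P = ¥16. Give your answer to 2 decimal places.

At P = 14, Q = 1194; at P = 16, Q = 1027.
ΔQ = -167, ΔP = 2. Midpoints: P̄ = 15.00, Q̄ = 1110.5.
ε = (ΔQ/ΔP)(P̄/Q̄) = (-167/2)(15.00/1110.5).

-1.13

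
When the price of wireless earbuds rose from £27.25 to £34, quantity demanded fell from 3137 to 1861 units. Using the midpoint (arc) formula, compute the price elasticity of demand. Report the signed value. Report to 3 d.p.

ΔQ = 1861 − 3137 = -1276; ΔP = 34 − 27.25 = 6.75.
Midpoints: P̄ = 30.62, Q̄ = 2499.0.
ε = (ΔQ/ΔP)(P̄/Q̄) = (-1276/6.75)(30.62/2499.0).

-2.317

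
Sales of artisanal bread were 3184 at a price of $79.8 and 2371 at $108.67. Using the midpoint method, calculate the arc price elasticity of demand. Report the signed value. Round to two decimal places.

ΔQ = 2371 − 3184 = -813; ΔP = 108.67 − 79.8 = 28.87.
Midpoints: P̄ = 94.23, Q̄ = 2777.5.
ε = (ΔQ/ΔP)(P̄/Q̄) = (-813/28.87)(94.23/2777.5).

-0.96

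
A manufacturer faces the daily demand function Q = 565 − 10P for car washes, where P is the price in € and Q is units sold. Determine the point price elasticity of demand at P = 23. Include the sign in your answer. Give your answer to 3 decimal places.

-0.687

At P = 23, Q = 335.
dQ/dP = −10.
ε = (dQ/dP)(P/Q) = (-10)(23/335).
|ε| < 1, so demand is inelastic at this price.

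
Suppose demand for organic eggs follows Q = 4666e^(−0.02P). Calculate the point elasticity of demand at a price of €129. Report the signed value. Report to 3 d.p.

At P = 129, Q = 353.562.
dQ/dP = −0.02·4666e^(−0.02P) = −0.02Q = -7.071.
ε = (dQ/dP)(P/Q) = (-7.071)(129/353.562).
|ε| > 1, so demand is elastic at this price.

-2.580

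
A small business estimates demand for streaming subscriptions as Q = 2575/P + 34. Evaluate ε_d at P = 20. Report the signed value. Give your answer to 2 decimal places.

At P = 20, Q = 162.750.
dQ/dP = −2575/P² = -6.438.
ε = (dQ/dP)(P/Q) = (-6.438)(20/162.750).

-0.79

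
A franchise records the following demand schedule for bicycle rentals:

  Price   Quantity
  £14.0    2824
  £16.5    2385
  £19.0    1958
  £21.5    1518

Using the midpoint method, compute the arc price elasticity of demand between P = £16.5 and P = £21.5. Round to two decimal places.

At P = 16.5, Q = 2385; at P = 21.5, Q = 1518.
ΔQ = -867, ΔP = 5.0. Midpoints: P̄ = 19.00, Q̄ = 1951.5.
ε = (ΔQ/ΔP)(P̄/Q̄) = (-867/5.0)(19.00/1951.5).

-1.69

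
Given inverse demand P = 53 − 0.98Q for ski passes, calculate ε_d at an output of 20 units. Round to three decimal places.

-1.704

At Q = 20, P = 53 − 0.98(20) = 33.40.
dP/dQ = −0.98, so dQ/dP = 1/(−0.98) = -1.020.
ε = (dQ/dP)(P/Q) = (-1.020)(33.40/20).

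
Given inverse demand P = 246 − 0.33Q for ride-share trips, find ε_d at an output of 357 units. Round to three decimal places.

-1.088

At Q = 357, P = 246 − 0.33(357) = 128.19.
dP/dQ = −0.33, so dQ/dP = 1/(−0.33) = -3.030.
ε = (dQ/dP)(P/Q) = (-3.030)(128.19/357).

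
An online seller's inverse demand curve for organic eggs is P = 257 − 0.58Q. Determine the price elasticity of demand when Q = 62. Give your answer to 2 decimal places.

At Q = 62, P = 257 − 0.58(62) = 221.04.
dP/dQ = −0.58, so dQ/dP = 1/(−0.58) = -1.724.
ε = (dQ/dP)(P/Q) = (-1.724)(221.04/62).

-6.15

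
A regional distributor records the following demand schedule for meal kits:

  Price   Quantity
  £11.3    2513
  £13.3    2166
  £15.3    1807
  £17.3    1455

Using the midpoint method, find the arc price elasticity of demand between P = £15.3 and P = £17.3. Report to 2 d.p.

At P = 15.3, Q = 1807; at P = 17.3, Q = 1455.
ΔQ = -352, ΔP = 2.0. Midpoints: P̄ = 16.30, Q̄ = 1631.0.
ε = (ΔQ/ΔP)(P̄/Q̄) = (-352/2.0)(16.30/1631.0).

-1.76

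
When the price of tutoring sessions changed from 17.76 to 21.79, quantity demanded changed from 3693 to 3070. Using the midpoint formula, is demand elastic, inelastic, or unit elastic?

Arc ε ≈ -0.904.
|ε| = 0.90 < 1.

inelastic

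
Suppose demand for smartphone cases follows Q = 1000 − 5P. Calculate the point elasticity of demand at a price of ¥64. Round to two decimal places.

At P = 64, Q = 680.
dQ/dP = −5.
ε = (dQ/dP)(P/Q) = (-5)(64/680).

-0.47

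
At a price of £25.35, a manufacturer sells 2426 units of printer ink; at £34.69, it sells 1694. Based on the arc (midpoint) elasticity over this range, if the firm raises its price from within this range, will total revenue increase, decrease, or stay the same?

decrease

Arc ε = (-732/9.34)(30.02/2060.0) ≈ -1.142.
|ε| = 1.14 > 1, so demand is elastic. A price rise therefore reduces total revenue.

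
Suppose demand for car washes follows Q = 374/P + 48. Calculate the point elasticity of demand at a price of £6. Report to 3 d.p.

-0.565

At P = 6, Q = 110.333.
dQ/dP = −374/P² = -10.389.
ε = (dQ/dP)(P/Q) = (-10.389)(6/110.333).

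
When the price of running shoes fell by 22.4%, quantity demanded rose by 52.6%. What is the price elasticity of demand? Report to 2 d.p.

ε = %ΔQ / %ΔP = (52.6)/(-22.4) = -2.348.

-2.35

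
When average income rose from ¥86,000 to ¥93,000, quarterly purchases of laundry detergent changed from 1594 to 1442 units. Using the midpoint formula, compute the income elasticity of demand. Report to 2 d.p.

ΔQ = -152, ΔI = 7000. Midpoints: Ī = 89,500, Q̄ = 1518.0.
ε_I = (ΔQ/ΔI)(Ī/Q̄) = (-152/7000)(89500/1518.0).
ε_I < 0, so the good is inferior.

-1.28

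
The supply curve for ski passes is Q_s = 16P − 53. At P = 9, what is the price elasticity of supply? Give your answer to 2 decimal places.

At P = 9, Q_s = 91.
dQ_s/dP = 16.
ε_s = (dQ_s/dP)(P/Q_s) = (16)(9/91).

1.58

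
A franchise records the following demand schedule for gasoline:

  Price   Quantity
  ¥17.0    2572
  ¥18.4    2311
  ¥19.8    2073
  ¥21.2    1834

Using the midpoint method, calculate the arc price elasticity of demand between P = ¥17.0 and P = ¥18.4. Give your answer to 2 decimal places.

At P = 17.0, Q = 2572; at P = 18.4, Q = 2311.
ΔQ = -261, ΔP = 1.4. Midpoints: P̄ = 17.70, Q̄ = 2441.5.
ε = (ΔQ/ΔP)(P̄/Q̄) = (-261/1.4)(17.70/2441.5).

-1.35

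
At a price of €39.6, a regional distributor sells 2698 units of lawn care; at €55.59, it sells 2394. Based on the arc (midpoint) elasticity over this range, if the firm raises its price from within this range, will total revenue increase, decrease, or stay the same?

increase

Arc ε = (-304/15.99)(47.59/2546.0) ≈ -0.355.
|ε| = 0.36 < 1, so demand is inelastic. A price rise therefore raises total revenue.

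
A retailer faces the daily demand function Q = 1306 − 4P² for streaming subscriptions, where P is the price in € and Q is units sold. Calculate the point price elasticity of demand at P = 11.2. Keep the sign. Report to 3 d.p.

-1.248

At P = 11.2, Q = 804.240.
dQ/dP = −8P = -89.600.
ε = (dQ/dP)(P/Q) = (-89.600)(11.2/804.240).
|ε| > 1, so demand is elastic at this price.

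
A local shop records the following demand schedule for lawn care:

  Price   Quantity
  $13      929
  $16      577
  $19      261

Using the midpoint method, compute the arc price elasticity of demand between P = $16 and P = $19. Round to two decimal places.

At P = 16, Q = 577; at P = 19, Q = 261.
ΔQ = -316, ΔP = 3. Midpoints: P̄ = 17.50, Q̄ = 419.0.
ε = (ΔQ/ΔP)(P̄/Q̄) = (-316/3)(17.50/419.0).

-4.40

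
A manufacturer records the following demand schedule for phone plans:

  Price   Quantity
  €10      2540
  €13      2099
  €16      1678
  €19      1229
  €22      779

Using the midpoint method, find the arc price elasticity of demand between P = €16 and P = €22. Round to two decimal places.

-2.32

At P = 16, Q = 1678; at P = 22, Q = 779.
ΔQ = -899, ΔP = 6. Midpoints: P̄ = 19.00, Q̄ = 1228.5.
ε = (ΔQ/ΔP)(P̄/Q̄) = (-899/6)(19.00/1228.5).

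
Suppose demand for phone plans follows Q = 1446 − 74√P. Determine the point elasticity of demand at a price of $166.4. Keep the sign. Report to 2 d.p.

At P = 166.4, Q = 491.429.
dQ/dP = −74/(2√P) = -2.868.
ε = (dQ/dP)(P/Q) = (-2.868)(166.4/491.429).

-0.97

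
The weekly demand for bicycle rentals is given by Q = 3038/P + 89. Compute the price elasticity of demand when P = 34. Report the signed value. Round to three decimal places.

-0.501

At P = 34, Q = 178.353.
dQ/dP = −3038/P² = -2.628.
ε = (dQ/dP)(P/Q) = (-2.628)(34/178.353).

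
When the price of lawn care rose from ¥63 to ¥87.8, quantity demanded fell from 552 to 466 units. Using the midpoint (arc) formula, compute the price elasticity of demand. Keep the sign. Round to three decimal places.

ΔQ = 466 − 552 = -86; ΔP = 87.8 − 63 = 24.8.
Midpoints: P̄ = 75.40, Q̄ = 509.0.
ε = (ΔQ/ΔP)(P̄/Q̄) = (-86/24.8)(75.40/509.0).

-0.514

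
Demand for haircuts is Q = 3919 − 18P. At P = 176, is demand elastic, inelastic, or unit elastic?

Q = 751, dQ/dP = -18.
ε = (dQ/dP)(P/Q) ≈ -4.218.
|ε| = 4.22 > 1.

elastic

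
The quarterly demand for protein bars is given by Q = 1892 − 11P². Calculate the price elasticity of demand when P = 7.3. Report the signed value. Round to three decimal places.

At P = 7.3, Q = 1305.810.
dQ/dP = −22P = -160.600.
ε = (dQ/dP)(P/Q) = (-160.600)(7.3/1305.810).

-0.898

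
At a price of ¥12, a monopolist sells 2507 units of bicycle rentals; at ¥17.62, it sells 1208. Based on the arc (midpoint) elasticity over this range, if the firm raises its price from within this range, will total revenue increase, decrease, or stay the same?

Arc ε = (-1299/5.62)(14.81/1857.5) ≈ -1.843.
|ε| = 1.84 > 1, so demand is elastic. A price rise therefore reduces total revenue.

decrease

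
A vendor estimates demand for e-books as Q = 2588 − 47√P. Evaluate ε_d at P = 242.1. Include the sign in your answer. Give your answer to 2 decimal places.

-0.20

At P = 242.1, Q = 1856.701.
dQ/dP = −47/(2√P) = -1.510.
ε = (dQ/dP)(P/Q) = (-1.510)(242.1/1856.701).
|ε| < 1, so demand is inelastic at this price.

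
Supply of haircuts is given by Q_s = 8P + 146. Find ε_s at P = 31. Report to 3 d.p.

0.629

At P = 31, Q_s = 394.
dQ_s/dP = 8.
ε_s = (dQ_s/dP)(P/Q_s) = (8)(31/394).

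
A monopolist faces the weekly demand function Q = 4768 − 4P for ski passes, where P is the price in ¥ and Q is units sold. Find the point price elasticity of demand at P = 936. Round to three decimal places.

At P = 936, Q = 1024.
dQ/dP = −4.
ε = (dQ/dP)(P/Q) = (-4)(936/1024).

-3.656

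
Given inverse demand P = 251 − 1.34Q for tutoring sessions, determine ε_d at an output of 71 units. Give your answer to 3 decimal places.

-1.638

At Q = 71, P = 251 − 1.34(71) = 155.86.
dP/dQ = −1.34, so dQ/dP = 1/(−1.34) = -0.746.
ε = (dQ/dP)(P/Q) = (-0.746)(155.86/71).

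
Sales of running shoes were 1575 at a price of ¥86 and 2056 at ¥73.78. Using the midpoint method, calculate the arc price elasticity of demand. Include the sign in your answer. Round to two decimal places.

-1.73

ΔQ = 2056 − 1575 = 481; ΔP = 73.78 − 86 = -12.22.
Midpoints: P̄ = 79.89, Q̄ = 1815.5.
ε = (ΔQ/ΔP)(P̄/Q̄) = (481/-12.22)(79.89/1815.5).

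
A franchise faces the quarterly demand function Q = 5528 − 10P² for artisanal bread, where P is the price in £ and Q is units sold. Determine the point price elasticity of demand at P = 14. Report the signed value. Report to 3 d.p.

-1.099

At P = 14, Q = 3568.
dQ/dP = −20P = -280.
ε = (dQ/dP)(P/Q) = (-280)(14/3568).
|ε| > 1, so demand is elastic at this price.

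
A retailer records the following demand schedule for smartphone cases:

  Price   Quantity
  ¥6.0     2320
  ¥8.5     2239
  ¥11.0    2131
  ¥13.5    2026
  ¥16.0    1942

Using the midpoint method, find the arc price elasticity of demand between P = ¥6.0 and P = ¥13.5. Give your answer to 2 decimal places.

-0.18

At P = 6.0, Q = 2320; at P = 13.5, Q = 2026.
ΔQ = -294, ΔP = 7.5. Midpoints: P̄ = 9.75, Q̄ = 2173.0.
ε = (ΔQ/ΔP)(P̄/Q̄) = (-294/7.5)(9.75/2173.0).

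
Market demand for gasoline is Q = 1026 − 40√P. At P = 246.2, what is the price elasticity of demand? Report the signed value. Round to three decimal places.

At P = 246.2, Q = 398.370.
dQ/dP = −40/(2√P) = -1.275.
ε = (dQ/dP)(P/Q) = (-1.275)(246.2/398.370).

-0.788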